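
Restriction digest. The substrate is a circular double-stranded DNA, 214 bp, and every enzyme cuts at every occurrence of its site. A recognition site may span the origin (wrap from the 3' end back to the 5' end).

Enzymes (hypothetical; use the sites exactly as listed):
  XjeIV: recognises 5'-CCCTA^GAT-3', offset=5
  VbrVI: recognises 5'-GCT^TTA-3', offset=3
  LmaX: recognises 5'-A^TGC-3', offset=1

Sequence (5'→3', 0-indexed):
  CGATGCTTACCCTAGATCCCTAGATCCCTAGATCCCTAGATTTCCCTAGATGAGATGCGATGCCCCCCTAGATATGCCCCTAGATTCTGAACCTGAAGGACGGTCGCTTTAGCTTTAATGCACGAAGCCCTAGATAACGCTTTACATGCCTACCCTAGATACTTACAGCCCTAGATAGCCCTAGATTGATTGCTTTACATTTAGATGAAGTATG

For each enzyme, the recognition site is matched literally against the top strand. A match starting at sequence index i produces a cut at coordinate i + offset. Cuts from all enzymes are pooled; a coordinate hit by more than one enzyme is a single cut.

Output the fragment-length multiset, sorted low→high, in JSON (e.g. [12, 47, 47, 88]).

Per-enzyme occurrences:
  XjeIV CCCTAGAT/5: at [9, 17, 25, 33, 43, 65, 77, 127, 152, 168, 178] ⇒ [14, 22, 30, 38, 48, 70, 82, 132, 157, 173, 183]
  VbrVI GCTTTA/3: at [105, 111, 138, 191] ⇒ [108, 114, 141, 194]
  LmaX ATGC/1: at [2, 54, 59, 73, 117, 145, 211] ⇒ [3, 55, 60, 74, 118, 146, 212]

Pooled cuts: [3, 14, 22, 30, 38, 48, 55, 60, 70, 74, 82, 108, 114, 118, 132, 141, 146, 157, 173, 183, 194, 212]

Fragments:
  3→14: 11 bp
  14→22: 8 bp
  22→30: 8 bp
  30→38: 8 bp
  38→48: 10 bp
  48→55: 7 bp
  55→60: 5 bp
  60→70: 10 bp
  70→74: 4 bp
  74→82: 8 bp
  82→108: 26 bp
  108→114: 6 bp
  114→118: 4 bp
  118→132: 14 bp
  132→141: 9 bp
  141→146: 5 bp
  146→157: 11 bp
  157→173: 16 bp
  173→183: 10 bp
  183→194: 11 bp
  194→212: 18 bp
  212→3 (wrap): 214-212+3 = 5 bp

[4,4,5,5,5,6,7,8,8,8,8,9,10,10,10,11,11,11,14,16,18,26]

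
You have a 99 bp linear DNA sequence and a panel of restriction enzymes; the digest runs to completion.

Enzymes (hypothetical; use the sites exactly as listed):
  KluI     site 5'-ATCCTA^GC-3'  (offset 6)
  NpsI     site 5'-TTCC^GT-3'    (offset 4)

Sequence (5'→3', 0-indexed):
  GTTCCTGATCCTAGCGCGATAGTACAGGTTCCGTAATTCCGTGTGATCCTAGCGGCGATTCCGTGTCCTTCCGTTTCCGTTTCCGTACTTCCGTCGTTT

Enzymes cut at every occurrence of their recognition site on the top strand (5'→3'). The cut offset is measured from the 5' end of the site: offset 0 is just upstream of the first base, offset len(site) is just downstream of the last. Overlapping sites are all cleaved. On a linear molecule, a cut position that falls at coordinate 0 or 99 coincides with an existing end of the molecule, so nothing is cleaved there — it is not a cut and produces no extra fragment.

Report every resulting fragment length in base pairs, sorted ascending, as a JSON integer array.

Site scan:
  KluI (ATCCTAGC, off=6): starts [7, 45] → cuts [13, 51]
  NpsI (TTCCGT, off=4): starts [28, 36, 58, 68, 74, 80, 88] → cuts [32, 40, 62, 72, 78, 84, 92]

All cut coordinates (distinct, sorted): [13, 32, 40, 51, 62, 72, 78, 84, 92]

Fragments:
  [0,13): 13 bp
  [13,32): 19 bp
  [32,40): 8 bp
  [40,51): 11 bp
  [51,62): 11 bp
  [62,72): 10 bp
  [72,78): 6 bp
  [78,84): 6 bp
  [84,92): 8 bp
  [92,99): 7 bp

[6,6,7,8,8,10,11,11,13,19]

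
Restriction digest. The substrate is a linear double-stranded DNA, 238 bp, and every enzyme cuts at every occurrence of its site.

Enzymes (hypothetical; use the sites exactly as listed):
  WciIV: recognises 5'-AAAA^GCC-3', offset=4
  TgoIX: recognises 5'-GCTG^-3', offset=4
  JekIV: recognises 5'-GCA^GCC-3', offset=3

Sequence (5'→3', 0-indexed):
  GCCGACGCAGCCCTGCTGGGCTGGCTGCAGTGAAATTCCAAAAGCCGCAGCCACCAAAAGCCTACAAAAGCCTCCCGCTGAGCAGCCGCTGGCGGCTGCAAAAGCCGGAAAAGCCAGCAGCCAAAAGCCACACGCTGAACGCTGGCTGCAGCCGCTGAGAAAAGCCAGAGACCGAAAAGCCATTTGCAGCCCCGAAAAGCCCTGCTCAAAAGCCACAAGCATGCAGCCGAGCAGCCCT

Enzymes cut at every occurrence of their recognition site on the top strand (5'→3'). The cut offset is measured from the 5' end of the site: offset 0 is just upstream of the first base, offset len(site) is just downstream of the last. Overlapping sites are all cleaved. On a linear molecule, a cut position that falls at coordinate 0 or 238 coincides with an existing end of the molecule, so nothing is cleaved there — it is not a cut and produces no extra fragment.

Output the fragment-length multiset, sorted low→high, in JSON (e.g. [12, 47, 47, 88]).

Per-enzyme occurrences:
  WciIV AAAAGCC/4: at [39, 55, 65, 99, 108, 122, 159, 174, 194, 207] ⇒ [43, 59, 69, 103, 112, 126, 163, 178, 198, 211]
  TgoIX GCTG/4: at [14, 19, 23, 76, 87, 94, 133, 140, 144, 153] ⇒ [18, 23, 27, 80, 91, 98, 137, 144, 148, 157]
  JekIV GCAGCC/3: at [6, 46, 81, 116, 147, 185, 222, 230] ⇒ [9, 49, 84, 119, 150, 188, 225, 233]

All cut coordinates (distinct, sorted): [9, 18, 23, 27, 43, 49, 59, 69, 80, 84, 91, 98, 103, 112, 119, 126, 137, 144, 148, 150, 157, 163, 178, 188, 198, 211, 225, 233]

Fragment lengths:
  [0,9): 9 bp
  [9,18): 9 bp
  [18,23): 5 bp
  [23,27): 4 bp
  [27,43): 16 bp
  [43,49): 6 bp
  [49,59): 10 bp
  [59,69): 10 bp
  [69,80): 11 bp
  [80,84): 4 bp
  [84,91): 7 bp
  [91,98): 7 bp
  [98,103): 5 bp
  [103,112): 9 bp
  [112,119): 7 bp
  [119,126): 7 bp
  [126,137): 11 bp
  [137,144): 7 bp
  [144,148): 4 bp
  [148,150): 2 bp
  [150,157): 7 bp
  [157,163): 6 bp
  [163,178): 15 bp
  [178,188): 10 bp
  [188,198): 10 bp
  [198,211): 13 bp
  [211,225): 14 bp
  [225,233): 8 bp
  [233,238): 5 bp

[2,4,4,4,5,5,5,6,6,7,7,7,7,7,7,8,9,9,9,10,10,10,10,11,11,13,14,15,16]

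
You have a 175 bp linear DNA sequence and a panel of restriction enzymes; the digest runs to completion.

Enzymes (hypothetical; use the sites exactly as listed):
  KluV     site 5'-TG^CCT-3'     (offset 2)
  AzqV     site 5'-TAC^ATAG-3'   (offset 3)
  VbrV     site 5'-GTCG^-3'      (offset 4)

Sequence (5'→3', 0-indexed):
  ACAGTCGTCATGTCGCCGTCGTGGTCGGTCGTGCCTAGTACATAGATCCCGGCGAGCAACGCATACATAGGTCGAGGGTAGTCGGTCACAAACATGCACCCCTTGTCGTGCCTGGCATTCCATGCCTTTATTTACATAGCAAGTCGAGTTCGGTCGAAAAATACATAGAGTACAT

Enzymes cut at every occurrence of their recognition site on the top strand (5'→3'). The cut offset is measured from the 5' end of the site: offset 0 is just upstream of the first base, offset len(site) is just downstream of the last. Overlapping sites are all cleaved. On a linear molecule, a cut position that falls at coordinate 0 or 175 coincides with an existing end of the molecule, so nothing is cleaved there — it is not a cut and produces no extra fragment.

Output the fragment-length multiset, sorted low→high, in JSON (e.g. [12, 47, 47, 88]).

Site scan:
  KluV (TGCCT, off=2): starts [31, 108, 122] → cuts [33, 110, 124]
  AzqV (TACATAG, off=3): starts [38, 63, 132, 161] → cuts [41, 66, 135, 164]
  VbrV (GTCG, off=4): starts [3, 11, 17, 23, 27, 70, 80, 104, 142, 152] → cuts [7, 15, 21, 27, 31, 74, 84, 108, 146, 156]

All cut coordinates (distinct, sorted): [7, 15, 21, 27, 31, 33, 41, 66, 74, 84, 108, 110, 124, 135, 146, 156, 164]

Fragments:
  [0,7): 7 bp
  [7,15): 8 bp
  [15,21): 6 bp
  [21,27): 6 bp
  [27,31): 4 bp
  [31,33): 2 bp
  [33,41): 8 bp
  [41,66): 25 bp
  [66,74): 8 bp
  [74,84): 10 bp
  [84,108): 24 bp
  [108,110): 2 bp
  [110,124): 14 bp
  [124,135): 11 bp
  [135,146): 11 bp
  [146,156): 10 bp
  [156,164): 8 bp
  [164,175): 11 bp

[2,2,4,6,6,7,8,8,8,8,10,10,11,11,11,14,24,25]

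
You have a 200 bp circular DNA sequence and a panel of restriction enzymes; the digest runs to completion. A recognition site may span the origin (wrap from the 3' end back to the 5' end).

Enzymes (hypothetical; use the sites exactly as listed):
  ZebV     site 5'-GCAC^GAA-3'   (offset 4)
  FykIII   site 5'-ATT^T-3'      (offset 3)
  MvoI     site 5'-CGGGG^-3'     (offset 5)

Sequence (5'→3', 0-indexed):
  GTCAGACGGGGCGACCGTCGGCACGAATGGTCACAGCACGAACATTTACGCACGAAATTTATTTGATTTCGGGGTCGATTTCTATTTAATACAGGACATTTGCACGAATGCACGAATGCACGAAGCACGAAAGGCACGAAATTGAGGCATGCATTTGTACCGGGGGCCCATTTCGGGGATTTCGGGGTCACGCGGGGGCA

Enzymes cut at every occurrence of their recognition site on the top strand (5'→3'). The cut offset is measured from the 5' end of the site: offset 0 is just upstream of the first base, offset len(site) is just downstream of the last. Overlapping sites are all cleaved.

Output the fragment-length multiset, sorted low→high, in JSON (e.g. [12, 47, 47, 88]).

Per-enzyme occurrences:
  ZebV GCACGAA/4: at [20, 35, 49, 101, 109, 117, 124, 133] ⇒ [24, 39, 53, 105, 113, 121, 128, 137]
  FykIII ATTT/3: at [43, 56, 60, 65, 77, 83, 97, 152, 169, 178] ⇒ [46, 59, 63, 68, 80, 86, 100, 155, 172, 181]
  MvoI CGGGG/5: at [6, 69, 160, 173, 182, 192] ⇒ [11, 74, 165, 178, 187, 197]

Pooled cuts: [11, 24, 39, 46, 53, 59, 63, 68, 74, 80, 86, 100, 105, 113, 121, 128, 137, 155, 165, 172, 178, 181, 187, 197]

Fragment lengths:
  11→24: 13 bp
  24→39: 15 bp
  39→46: 7 bp
  46→53: 7 bp
  53→59: 6 bp
  59→63: 4 bp
  63→68: 5 bp
  68→74: 6 bp
  74→80: 6 bp
  80→86: 6 bp
  86→100: 14 bp
  100→105: 5 bp
  105→113: 8 bp
  113→121: 8 bp
  121→128: 7 bp
  128→137: 9 bp
  137→155: 18 bp
  155→165: 10 bp
  165→172: 7 bp
  172→178: 6 bp
  178→181: 3 bp
  181→187: 6 bp
  187→197: 10 bp
  197→11 (wrap): 200-197+11 = 14 bp

[3,4,5,5,6,6,6,6,6,6,7,7,7,7,8,8,9,10,10,13,14,14,15,18]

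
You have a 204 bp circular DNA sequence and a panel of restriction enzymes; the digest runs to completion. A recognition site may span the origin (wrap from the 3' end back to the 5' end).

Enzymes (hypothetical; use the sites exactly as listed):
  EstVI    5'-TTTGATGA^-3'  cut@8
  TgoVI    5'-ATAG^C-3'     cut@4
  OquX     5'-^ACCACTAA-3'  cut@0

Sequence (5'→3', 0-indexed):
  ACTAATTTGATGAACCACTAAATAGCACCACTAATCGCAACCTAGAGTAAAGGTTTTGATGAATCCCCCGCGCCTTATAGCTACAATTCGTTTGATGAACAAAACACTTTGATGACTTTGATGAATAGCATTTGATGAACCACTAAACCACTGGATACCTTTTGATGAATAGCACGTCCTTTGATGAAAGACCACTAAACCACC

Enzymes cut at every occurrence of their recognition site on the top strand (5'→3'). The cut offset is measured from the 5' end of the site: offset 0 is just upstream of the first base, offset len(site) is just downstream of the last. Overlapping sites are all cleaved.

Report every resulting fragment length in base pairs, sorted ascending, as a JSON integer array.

Per-enzyme occurrences:
  EstVI TTTGATGA/8: at [5, 54, 90, 107, 116, 130, 160, 179] ⇒ [13, 62, 98, 115, 124, 138, 168, 187]
  TgoVI ATAGC/4: at [21, 76, 124, 168] ⇒ [25, 80, 128, 172]
  OquX ACCACTAA/0: at [13, 26, 138, 190, 201] ⇒ [13, 26, 138, 190, 201]

Pooled cuts: [13, 25, 26, 62, 80, 98, 115, 124, 128, 138, 168, 172, 187, 190, 201]

Fragment lengths:
  13→25: 12 bp
  25→26: 1 bp
  26→62: 36 bp
  62→80: 18 bp
  80→98: 18 bp
  98→115: 17 bp
  115→124: 9 bp
  124→128: 4 bp
  128→138: 10 bp
  138→168: 30 bp
  168→172: 4 bp
  172→187: 15 bp
  187→190: 3 bp
  190→201: 11 bp
  201→13 (wrap): 204-201+13 = 16 bp

[1,3,4,4,9,10,11,12,15,16,17,18,18,30,36]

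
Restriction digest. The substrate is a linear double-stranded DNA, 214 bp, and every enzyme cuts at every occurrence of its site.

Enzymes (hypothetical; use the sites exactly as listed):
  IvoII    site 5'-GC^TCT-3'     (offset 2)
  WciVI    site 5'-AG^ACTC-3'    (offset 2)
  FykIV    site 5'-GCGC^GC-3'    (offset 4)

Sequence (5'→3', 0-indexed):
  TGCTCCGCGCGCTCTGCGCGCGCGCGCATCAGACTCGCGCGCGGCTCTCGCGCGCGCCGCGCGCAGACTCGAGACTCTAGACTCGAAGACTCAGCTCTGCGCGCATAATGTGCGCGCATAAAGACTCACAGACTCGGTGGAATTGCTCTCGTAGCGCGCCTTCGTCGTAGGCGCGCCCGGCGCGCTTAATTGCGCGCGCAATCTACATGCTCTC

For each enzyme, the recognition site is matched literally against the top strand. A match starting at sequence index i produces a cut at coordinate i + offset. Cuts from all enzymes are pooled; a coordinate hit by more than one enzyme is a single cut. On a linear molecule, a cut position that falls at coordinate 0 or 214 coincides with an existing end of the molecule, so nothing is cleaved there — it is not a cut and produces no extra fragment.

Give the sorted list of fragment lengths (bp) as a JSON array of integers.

[2,2,2,2,2,2,4,4,5,7,7,7,7,7,7,7,8,8,8,8,8,9,10,11,12,13,13,15,17]

Per-enzyme occurrences:
  IvoII GCTCT/2: at [10, 43, 93, 144, 208] ⇒ [12, 45, 95, 146, 210]
  WciVI AGACTC/2: at [30, 64, 71, 78, 86, 121, 129] ⇒ [32, 66, 73, 80, 88, 123, 131]
  FykIV GCGCGC/4: at [6, 15, 17, 19, 21, 36, 49, 51, 58, 98, 111, 153, 170, 179, 191, 193] ⇒ [10, 19, 21, 23, 25, 40, 53, 55, 62, 102, 115, 157, 174, 183, 195, 197]

All cut coordinates (distinct, sorted): [10, 12, 19, 21, 23, 25, 32, 40, 45, 53, 55, 62, 66, 73, 80, 88, 95, 102, 115, 123, 131, 146, 157, 174, 183, 195, 197, 210]

Fragments:
  [0,10): 10 bp
  [10,12): 2 bp
  [12,19): 7 bp
  [19,21): 2 bp
  [21,23): 2 bp
  [23,25): 2 bp
  [25,32): 7 bp
  [32,40): 8 bp
  [40,45): 5 bp
  [45,53): 8 bp
  [53,55): 2 bp
  [55,62): 7 bp
  [62,66): 4 bp
  [66,73): 7 bp
  [73,80): 7 bp
  [80,88): 8 bp
  [88,95): 7 bp
  [95,102): 7 bp
  [102,115): 13 bp
  [115,123): 8 bp
  [123,131): 8 bp
  [131,146): 15 bp
  [146,157): 11 bp
  [157,174): 17 bp
  [174,183): 9 bp
  [183,195): 12 bp
  [195,197): 2 bp
  [197,210): 13 bp
  [210,214): 4 bp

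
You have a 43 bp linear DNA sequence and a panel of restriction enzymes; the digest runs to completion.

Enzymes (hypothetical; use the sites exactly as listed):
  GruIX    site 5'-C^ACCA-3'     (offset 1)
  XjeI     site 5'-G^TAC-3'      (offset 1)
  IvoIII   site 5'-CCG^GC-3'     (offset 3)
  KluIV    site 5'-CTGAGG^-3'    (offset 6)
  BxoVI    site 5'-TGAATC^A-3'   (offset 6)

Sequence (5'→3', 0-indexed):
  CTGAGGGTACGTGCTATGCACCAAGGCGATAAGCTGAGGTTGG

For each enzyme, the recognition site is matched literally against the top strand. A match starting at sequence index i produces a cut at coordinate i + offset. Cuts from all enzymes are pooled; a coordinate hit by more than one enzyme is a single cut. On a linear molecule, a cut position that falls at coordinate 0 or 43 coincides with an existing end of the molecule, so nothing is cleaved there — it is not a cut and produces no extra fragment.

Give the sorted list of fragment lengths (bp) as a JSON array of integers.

[1,4,6,12,20]

Site scan:
  GruIX CACCA/1: at [18] ⇒ [19]
  XjeI GTAC/1: at [6] ⇒ [7]
  IvoIII (CCGGC, off=3): no sites
  KluIV CTGAGG/6: at [0, 33] ⇒ [6, 39]
  BxoVI (TGAATCA, off=6): no sites

All cut coordinates (distinct, sorted): [6, 7, 19, 39]

Fragments:
  [0,6): 6 bp
  [6,7): 1 bp
  [7,19): 12 bp
  [19,39): 20 bp
  [39,43): 4 bp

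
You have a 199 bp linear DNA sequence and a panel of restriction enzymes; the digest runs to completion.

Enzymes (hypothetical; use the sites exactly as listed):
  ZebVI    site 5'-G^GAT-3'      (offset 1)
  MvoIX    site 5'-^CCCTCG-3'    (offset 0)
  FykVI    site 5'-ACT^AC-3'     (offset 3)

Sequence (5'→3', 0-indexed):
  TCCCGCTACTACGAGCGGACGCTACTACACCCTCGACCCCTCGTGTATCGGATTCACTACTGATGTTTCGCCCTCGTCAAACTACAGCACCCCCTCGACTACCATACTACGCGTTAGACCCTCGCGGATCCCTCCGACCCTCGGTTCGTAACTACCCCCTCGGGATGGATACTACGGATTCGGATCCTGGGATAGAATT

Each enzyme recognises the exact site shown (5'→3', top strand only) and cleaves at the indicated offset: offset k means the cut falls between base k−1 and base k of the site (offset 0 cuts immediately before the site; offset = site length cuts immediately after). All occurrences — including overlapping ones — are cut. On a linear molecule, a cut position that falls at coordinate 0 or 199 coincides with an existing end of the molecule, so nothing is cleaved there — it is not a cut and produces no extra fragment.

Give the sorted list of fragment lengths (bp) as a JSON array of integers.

Per-enzyme occurrences:
  ZebVI GGAT/1: at [49, 125, 162, 166, 175, 181, 189] ⇒ [50, 126, 163, 167, 176, 182, 190]
  MvoIX CCCTCG/0: at [29, 37, 70, 91, 118, 137, 156] ⇒ [29, 37, 70, 91, 118, 137, 156]
  FykVI ACTAC/3: at [7, 23, 55, 80, 97, 105, 150, 170] ⇒ [10, 26, 58, 83, 100, 108, 153, 173]

All cut coordinates (distinct, sorted): [10, 26, 29, 37, 50, 58, 70, 83, 91, 100, 108, 118, 126, 137, 153, 156, 163, 167, 173, 176, 182, 190]

Fragment lengths:
  [0,10): 10 bp
  [10,26): 16 bp
  [26,29): 3 bp
  [29,37): 8 bp
  [37,50): 13 bp
  [50,58): 8 bp
  [58,70): 12 bp
  [70,83): 13 bp
  [83,91): 8 bp
  [91,100): 9 bp
  [100,108): 8 bp
  [108,118): 10 bp
  [118,126): 8 bp
  [126,137): 11 bp
  [137,153): 16 bp
  [153,156): 3 bp
  [156,163): 7 bp
  [163,167): 4 bp
  [167,173): 6 bp
  [173,176): 3 bp
  [176,182): 6 bp
  [182,190): 8 bp
  [190,199): 9 bp

[3,3,3,4,6,6,7,8,8,8,8,8,8,9,9,10,10,11,12,13,13,16,16]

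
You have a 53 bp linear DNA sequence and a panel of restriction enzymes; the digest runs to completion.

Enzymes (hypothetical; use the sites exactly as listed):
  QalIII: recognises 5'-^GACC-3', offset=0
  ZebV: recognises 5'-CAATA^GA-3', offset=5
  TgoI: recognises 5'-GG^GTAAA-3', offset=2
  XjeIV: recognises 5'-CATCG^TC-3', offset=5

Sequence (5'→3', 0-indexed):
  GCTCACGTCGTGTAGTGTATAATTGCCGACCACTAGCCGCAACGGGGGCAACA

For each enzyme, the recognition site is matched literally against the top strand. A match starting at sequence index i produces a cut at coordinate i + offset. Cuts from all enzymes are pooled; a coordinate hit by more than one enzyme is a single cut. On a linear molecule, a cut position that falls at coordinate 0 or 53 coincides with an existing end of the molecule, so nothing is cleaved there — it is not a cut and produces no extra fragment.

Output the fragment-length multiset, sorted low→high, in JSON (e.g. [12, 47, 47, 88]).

[26,27]

Per-enzyme occurrences:
  QalIII (GACC, off=0): starts [27] → cuts [27]
  ZebV (CAATAGA, off=5): no sites
  TgoI (GGGTAAA, off=2): no sites
  XjeIV (CATCGTC, off=5): no sites

All cut coordinates (distinct, sorted): [27]

Fragment lengths:
  [0,27): 27 bp
  [27,53): 26 bp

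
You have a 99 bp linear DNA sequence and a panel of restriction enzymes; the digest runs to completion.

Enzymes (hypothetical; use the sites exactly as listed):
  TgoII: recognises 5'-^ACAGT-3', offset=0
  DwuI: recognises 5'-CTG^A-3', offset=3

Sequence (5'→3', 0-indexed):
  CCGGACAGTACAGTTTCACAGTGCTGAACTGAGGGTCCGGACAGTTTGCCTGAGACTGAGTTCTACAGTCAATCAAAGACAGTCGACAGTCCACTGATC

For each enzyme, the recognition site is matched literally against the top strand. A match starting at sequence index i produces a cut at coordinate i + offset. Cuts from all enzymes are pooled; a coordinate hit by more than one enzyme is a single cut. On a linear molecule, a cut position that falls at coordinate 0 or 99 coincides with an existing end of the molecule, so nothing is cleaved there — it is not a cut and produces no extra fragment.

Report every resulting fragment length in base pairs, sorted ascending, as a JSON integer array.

[3,4,5,5,6,6,7,8,9,9,11,12,14]

Scan for sites:
  TgoII (ACAGT, off=0): starts [4, 9, 17, 40, 64, 78, 85] → cuts [4, 9, 17, 40, 64, 78, 85]
  DwuI (CTGA, off=3): starts [23, 28, 49, 55, 93] → cuts [26, 31, 52, 58, 96]

Pooled cuts: [4, 9, 17, 26, 31, 40, 52, 58, 64, 78, 85, 96]

Fragments:
  [0,4): 4 bp
  [4,9): 5 bp
  [9,17): 8 bp
  [17,26): 9 bp
  [26,31): 5 bp
  [31,40): 9 bp
  [40,52): 12 bp
  [52,58): 6 bp
  [58,64): 6 bp
  [64,78): 14 bp
  [78,85): 7 bp
  [85,96): 11 bp
  [96,99): 3 bp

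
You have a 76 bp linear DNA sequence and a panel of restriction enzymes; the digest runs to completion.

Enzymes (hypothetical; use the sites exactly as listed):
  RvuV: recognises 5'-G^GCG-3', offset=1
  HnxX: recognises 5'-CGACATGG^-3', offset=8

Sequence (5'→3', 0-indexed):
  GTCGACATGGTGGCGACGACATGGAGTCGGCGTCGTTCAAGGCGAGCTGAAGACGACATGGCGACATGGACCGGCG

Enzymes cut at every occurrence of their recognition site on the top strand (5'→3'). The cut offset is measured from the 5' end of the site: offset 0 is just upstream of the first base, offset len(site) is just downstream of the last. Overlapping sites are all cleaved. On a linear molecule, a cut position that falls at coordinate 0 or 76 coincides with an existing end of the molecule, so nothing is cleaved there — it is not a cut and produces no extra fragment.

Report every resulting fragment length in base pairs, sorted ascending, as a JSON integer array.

Site scan:
  RvuV (GGCG, off=1): starts [11, 28, 40, 59, 72] → cuts [12, 29, 41, 60, 73]
  HnxX (CGACATGG, off=8): starts [2, 16, 53, 61] → cuts [10, 24, 61, 69]

Pooled cuts: [10, 12, 24, 29, 41, 60, 61, 69, 73]

Fragment lengths:
  [0,10): 10 bp
  [10,12): 2 bp
  [12,24): 12 bp
  [24,29): 5 bp
  [29,41): 12 bp
  [41,60): 19 bp
  [60,61): 1 bp
  [61,69): 8 bp
  [69,73): 4 bp
  [73,76): 3 bp

[1,2,3,4,5,8,10,12,12,19]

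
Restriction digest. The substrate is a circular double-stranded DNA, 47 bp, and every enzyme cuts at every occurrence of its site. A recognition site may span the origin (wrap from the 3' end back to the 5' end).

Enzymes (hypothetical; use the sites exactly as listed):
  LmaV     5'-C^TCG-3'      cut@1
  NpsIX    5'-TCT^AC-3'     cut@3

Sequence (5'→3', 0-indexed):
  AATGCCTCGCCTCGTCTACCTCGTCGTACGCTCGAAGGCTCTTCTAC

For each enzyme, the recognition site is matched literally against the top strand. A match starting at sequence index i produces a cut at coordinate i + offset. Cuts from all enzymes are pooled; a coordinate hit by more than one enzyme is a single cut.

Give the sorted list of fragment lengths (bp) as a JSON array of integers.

[3,5,6,8,11,14]

Per-enzyme occurrences:
  LmaV (CTCG, off=1): starts [5, 10, 19, 30] → cuts [6, 11, 20, 31]
  NpsIX (TCTAC, off=3): starts [14, 42] → cuts [17, 45]

All cut coordinates (distinct, sorted): [6, 11, 17, 20, 31, 45]

Fragment lengths:
  6→11: 5 bp
  11→17: 6 bp
  17→20: 3 bp
  20→31: 11 bp
  31→45: 14 bp
  45→6 (wrap): 47-45+6 = 8 bp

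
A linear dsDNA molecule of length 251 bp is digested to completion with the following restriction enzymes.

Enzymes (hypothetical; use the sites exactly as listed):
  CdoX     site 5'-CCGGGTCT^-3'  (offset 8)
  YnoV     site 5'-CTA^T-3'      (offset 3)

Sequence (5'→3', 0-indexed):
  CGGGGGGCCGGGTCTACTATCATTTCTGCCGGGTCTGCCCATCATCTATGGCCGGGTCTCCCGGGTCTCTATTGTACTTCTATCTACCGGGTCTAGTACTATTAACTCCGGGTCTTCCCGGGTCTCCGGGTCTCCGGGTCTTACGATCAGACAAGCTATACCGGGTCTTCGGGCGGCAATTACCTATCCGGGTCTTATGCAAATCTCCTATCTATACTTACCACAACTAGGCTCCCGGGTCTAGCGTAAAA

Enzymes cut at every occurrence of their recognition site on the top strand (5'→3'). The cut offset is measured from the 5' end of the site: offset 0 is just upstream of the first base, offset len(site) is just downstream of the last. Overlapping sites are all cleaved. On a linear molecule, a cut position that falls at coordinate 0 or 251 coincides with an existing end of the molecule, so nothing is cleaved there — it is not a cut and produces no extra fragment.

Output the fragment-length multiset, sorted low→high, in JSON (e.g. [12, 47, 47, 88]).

[3,4,4,7,8,8,9,9,9,10,10,11,11,12,12,14,15,15,17,17,18,28]

Per-enzyme occurrences:
  CdoX CCGGGTCT/8: at [7, 28, 51, 60, 86, 107, 117, 125, 133, 160, 187, 234] ⇒ [15, 36, 59, 68, 94, 115, 125, 133, 141, 168, 195, 242]
  YnoV CTAT/3: at [16, 45, 68, 79, 98, 155, 183, 207, 211] ⇒ [19, 48, 71, 82, 101, 158, 186, 210, 214]

All cut coordinates (distinct, sorted): [15, 19, 36, 48, 59, 68, 71, 82, 94, 101, 115, 125, 133, 141, 158, 168, 186, 195, 210, 214, 242]

Fragments:
  [0,15): 15 bp
  [15,19): 4 bp
  [19,36): 17 bp
  [36,48): 12 bp
  [48,59): 11 bp
  [59,68): 9 bp
  [68,71): 3 bp
  [71,82): 11 bp
  [82,94): 12 bp
  [94,101): 7 bp
  [101,115): 14 bp
  [115,125): 10 bp
  [125,133): 8 bp
  [133,141): 8 bp
  [141,158): 17 bp
  [158,168): 10 bp
  [168,186): 18 bp
  [186,195): 9 bp
  [195,210): 15 bp
  [210,214): 4 bp
  [214,242): 28 bp
  [242,251): 9 bp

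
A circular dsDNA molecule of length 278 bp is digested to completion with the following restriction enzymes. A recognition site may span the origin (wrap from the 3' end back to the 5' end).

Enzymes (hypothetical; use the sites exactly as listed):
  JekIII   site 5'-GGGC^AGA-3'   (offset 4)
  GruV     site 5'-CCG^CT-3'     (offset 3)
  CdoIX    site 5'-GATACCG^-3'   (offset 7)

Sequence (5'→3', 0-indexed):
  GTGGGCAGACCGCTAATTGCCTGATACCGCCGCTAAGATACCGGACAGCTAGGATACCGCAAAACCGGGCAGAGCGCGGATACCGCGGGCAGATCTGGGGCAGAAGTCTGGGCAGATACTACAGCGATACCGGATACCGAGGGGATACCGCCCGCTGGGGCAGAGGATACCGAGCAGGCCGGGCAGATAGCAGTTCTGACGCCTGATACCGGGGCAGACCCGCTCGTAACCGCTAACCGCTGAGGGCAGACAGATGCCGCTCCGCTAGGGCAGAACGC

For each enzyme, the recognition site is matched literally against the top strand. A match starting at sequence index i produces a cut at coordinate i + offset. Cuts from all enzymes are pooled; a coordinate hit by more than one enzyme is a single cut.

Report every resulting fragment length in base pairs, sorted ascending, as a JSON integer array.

Per-enzyme occurrences:
  JekIII GGGCAGA/4: at [2, 66, 86, 97, 109, 157, 180, 211, 243, 267] ⇒ [6, 70, 90, 101, 113, 161, 184, 215, 247, 271]
  GruV CCGCT/3: at [9, 29, 151, 219, 229, 236, 256, 261] ⇒ [12, 32, 154, 222, 232, 239, 259, 264]
  CdoIX GATACCG/7: at [22, 36, 52, 78, 125, 132, 143, 165, 204] ⇒ [29, 43, 59, 85, 132, 139, 150, 172, 211]

Pooled cuts: [6, 12, 29, 32, 43, 59, 70, 85, 90, 101, 113, 132, 139, 150, 154, 161, 172, 184, 211, 215, 222, 232, 239, 247, 259, 264, 271]

Fragments:
  6→12: 6 bp
  12→29: 17 bp
  29→32: 3 bp
  32→43: 11 bp
  43→59: 16 bp
  59→70: 11 bp
  70→85: 15 bp
  85→90: 5 bp
  90→101: 11 bp
  101→113: 12 bp
  113→132: 19 bp
  132→139: 7 bp
  139→150: 11 bp
  150→154: 4 bp
  154→161: 7 bp
  161→172: 11 bp
  172→184: 12 bp
  184→211: 27 bp
  211→215: 4 bp
  215→222: 7 bp
  222→232: 10 bp
  232→239: 7 bp
  239→247: 8 bp
  247→259: 12 bp
  259→264: 5 bp
  264→271: 7 bp
  271→6 (wrap): 278-271+6 = 13 bp

[3,4,4,5,5,6,7,7,7,7,7,8,10,11,11,11,11,11,12,12,12,13,15,16,17,19,27]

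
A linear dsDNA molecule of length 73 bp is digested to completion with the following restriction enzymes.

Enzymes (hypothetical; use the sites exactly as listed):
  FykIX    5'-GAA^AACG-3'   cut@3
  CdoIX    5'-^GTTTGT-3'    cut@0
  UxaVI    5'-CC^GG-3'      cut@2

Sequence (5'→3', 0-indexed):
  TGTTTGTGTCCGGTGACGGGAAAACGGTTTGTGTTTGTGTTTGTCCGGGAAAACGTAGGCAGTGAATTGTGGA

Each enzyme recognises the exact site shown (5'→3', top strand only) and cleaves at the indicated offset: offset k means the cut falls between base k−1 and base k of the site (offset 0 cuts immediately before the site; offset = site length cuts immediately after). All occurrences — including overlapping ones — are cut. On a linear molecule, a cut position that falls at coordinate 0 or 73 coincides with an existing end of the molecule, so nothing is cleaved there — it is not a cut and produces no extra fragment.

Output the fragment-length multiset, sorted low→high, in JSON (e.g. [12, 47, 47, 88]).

Site scan:
  FykIX GAAAACG/3: at [19, 48] ⇒ [22, 51]
  CdoIX GTTTGT/0: at [1, 26, 32, 38] ⇒ [1, 26, 32, 38]
  UxaVI CCGG/2: at [9, 44] ⇒ [11, 46]

All cut coordinates (distinct, sorted): [1, 11, 22, 26, 32, 38, 46, 51]

Fragment lengths:
  [0,1): 1 bp
  [1,11): 10 bp
  [11,22): 11 bp
  [22,26): 4 bp
  [26,32): 6 bp
  [32,38): 6 bp
  [38,46): 8 bp
  [46,51): 5 bp
  [51,73): 22 bp

[1,4,5,6,6,8,10,11,22]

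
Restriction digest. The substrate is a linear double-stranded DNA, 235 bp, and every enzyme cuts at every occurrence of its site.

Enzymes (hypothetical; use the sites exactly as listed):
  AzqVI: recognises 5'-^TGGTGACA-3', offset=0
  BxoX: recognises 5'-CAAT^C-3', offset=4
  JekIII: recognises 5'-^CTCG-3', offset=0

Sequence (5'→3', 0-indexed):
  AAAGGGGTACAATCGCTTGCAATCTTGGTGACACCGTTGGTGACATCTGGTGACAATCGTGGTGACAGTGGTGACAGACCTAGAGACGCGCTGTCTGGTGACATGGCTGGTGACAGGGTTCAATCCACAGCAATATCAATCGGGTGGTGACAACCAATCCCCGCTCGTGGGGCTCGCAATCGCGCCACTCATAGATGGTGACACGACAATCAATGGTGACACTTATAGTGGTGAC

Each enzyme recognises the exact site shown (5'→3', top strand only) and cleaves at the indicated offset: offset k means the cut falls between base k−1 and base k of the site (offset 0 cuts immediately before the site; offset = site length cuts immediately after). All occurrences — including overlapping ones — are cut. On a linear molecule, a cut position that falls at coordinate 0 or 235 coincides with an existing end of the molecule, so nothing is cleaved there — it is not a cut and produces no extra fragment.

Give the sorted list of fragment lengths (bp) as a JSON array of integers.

[2,2,3,4,5,8,9,9,10,10,10,12,12,13,14,15,15,16,17,22,27]

Scan for sites:
  AzqVI (TGGTGACA, off=0): starts [25, 37, 47, 59, 68, 95, 107, 144, 195, 213] → cuts [25, 37, 47, 59, 68, 95, 107, 144, 195, 213]
  BxoX (CAATC, off=4): starts [9, 19, 53, 120, 136, 154, 176, 206] → cuts [13, 23, 57, 124, 140, 158, 180, 210]
  JekIII (CTCG, off=0): starts [163, 172] → cuts [163, 172]

All cut coordinates (distinct, sorted): [13, 23, 25, 37, 47, 57, 59, 68, 95, 107, 124, 140, 144, 158, 163, 172, 180, 195, 210, 213]

Fragments:
  [0,13): 13 bp
  [13,23): 10 bp
  [23,25): 2 bp
  [25,37): 12 bp
  [37,47): 10 bp
  [47,57): 10 bp
  [57,59): 2 bp
  [59,68): 9 bp
  [68,95): 27 bp
  [95,107): 12 bp
  [107,124): 17 bp
  [124,140): 16 bp
  [140,144): 4 bp
  [144,158): 14 bp
  [158,163): 5 bp
  [163,172): 9 bp
  [172,180): 8 bp
  [180,195): 15 bp
  [195,210): 15 bp
  [210,213): 3 bp
  [213,235): 22 bp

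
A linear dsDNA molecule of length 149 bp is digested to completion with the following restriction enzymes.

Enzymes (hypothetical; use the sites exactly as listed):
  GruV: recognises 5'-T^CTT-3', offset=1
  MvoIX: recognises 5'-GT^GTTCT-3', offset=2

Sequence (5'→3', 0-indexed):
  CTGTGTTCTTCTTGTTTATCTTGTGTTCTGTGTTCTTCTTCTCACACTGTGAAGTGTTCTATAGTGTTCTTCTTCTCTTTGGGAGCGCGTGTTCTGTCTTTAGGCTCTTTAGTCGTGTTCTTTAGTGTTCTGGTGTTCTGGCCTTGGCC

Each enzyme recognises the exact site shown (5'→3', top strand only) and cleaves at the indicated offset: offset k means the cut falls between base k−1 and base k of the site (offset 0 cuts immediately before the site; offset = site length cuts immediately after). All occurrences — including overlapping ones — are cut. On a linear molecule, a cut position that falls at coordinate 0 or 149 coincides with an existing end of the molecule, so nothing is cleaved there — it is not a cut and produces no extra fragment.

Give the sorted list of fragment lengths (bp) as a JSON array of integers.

Site scan:
  GruV TCTT/1: at [6, 9, 18, 33, 36, 67, 70, 75, 96, 105, 118] ⇒ [7, 10, 19, 34, 37, 68, 71, 76, 97, 106, 119]
  MvoIX GTGTTCT/2: at [2, 22, 29, 53, 63, 88, 114, 124, 132] ⇒ [4, 24, 31, 55, 65, 90, 116, 126, 134]

Pooled cuts: [4, 7, 10, 19, 24, 31, 34, 37, 55, 65, 68, 71, 76, 90, 97, 106, 116, 119, 126, 134]

Fragment lengths:
  [0,4): 4 bp
  [4,7): 3 bp
  [7,10): 3 bp
  [10,19): 9 bp
  [19,24): 5 bp
  [24,31): 7 bp
  [31,34): 3 bp
  [34,37): 3 bp
  [37,55): 18 bp
  [55,65): 10 bp
  [65,68): 3 bp
  [68,71): 3 bp
  [71,76): 5 bp
  [76,90): 14 bp
  [90,97): 7 bp
  [97,106): 9 bp
  [106,116): 10 bp
  [116,119): 3 bp
  [119,126): 7 bp
  [126,134): 8 bp
  [134,149): 15 bp

[3,3,3,3,3,3,3,4,5,5,7,7,7,8,9,9,10,10,14,15,18]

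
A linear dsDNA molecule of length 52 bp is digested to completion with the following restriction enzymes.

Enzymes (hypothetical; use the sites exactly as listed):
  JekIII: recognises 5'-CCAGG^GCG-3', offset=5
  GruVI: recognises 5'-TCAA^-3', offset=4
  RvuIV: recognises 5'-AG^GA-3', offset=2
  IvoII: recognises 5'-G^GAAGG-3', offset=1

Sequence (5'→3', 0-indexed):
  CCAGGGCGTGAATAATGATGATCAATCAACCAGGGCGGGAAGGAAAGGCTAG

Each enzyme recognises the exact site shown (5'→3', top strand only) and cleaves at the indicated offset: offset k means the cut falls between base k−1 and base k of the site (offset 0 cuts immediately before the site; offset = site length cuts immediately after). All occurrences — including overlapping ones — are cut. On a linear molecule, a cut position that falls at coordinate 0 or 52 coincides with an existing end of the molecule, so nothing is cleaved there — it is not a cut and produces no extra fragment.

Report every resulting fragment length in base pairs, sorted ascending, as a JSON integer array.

Site scan:
  JekIII (CCAGGGCG, off=5): starts [0, 29] → cuts [5, 34]
  GruVI (TCAA, off=4): starts [21, 25] → cuts [25, 29]
  RvuIV (AGGA, off=2): starts [40] → cuts [42]
  IvoII (GGAAGG, off=1): starts [37] → cuts [38]

Pooled cuts: [5, 25, 29, 34, 38, 42]

Fragments:
  [0,5): 5 bp
  [5,25): 20 bp
  [25,29): 4 bp
  [29,34): 5 bp
  [34,38): 4 bp
  [38,42): 4 bp
  [42,52): 10 bp

[4,4,4,5,5,10,20]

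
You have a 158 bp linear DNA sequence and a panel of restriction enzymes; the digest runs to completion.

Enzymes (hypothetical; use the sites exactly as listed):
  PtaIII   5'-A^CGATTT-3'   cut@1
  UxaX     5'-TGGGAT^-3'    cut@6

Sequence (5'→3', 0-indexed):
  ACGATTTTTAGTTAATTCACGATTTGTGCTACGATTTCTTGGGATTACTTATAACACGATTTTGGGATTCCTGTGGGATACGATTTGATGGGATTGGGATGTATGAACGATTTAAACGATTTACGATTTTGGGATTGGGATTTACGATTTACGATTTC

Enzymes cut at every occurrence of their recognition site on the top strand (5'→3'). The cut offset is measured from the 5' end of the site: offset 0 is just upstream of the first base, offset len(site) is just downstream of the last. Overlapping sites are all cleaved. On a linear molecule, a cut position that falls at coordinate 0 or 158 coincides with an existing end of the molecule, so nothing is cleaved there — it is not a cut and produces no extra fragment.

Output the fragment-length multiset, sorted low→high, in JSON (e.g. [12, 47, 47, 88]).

Site scan:
  PtaIII (ACGATTT, off=1): starts [0, 18, 30, 55, 79, 106, 115, 122, 143, 150] → cuts [1, 19, 31, 56, 80, 107, 116, 123, 144, 151]
  UxaX (TGGGAT, off=6): starts [39, 62, 73, 88, 94, 129, 135] → cuts [45, 68, 79, 94, 100, 135, 141]

Pooled cuts: [1, 19, 31, 45, 56, 68, 79, 80, 94, 100, 107, 116, 123, 135, 141, 144, 151]

Fragments:
  [0,1): 1 bp
  [1,19): 18 bp
  [19,31): 12 bp
  [31,45): 14 bp
  [45,56): 11 bp
  [56,68): 12 bp
  [68,79): 11 bp
  [79,80): 1 bp
  [80,94): 14 bp
  [94,100): 6 bp
  [100,107): 7 bp
  [107,116): 9 bp
  [116,123): 7 bp
  [123,135): 12 bp
  [135,141): 6 bp
  [141,144): 3 bp
  [144,151): 7 bp
  [151,158): 7 bp

[1,1,3,6,6,7,7,7,7,9,11,11,12,12,12,14,14,18]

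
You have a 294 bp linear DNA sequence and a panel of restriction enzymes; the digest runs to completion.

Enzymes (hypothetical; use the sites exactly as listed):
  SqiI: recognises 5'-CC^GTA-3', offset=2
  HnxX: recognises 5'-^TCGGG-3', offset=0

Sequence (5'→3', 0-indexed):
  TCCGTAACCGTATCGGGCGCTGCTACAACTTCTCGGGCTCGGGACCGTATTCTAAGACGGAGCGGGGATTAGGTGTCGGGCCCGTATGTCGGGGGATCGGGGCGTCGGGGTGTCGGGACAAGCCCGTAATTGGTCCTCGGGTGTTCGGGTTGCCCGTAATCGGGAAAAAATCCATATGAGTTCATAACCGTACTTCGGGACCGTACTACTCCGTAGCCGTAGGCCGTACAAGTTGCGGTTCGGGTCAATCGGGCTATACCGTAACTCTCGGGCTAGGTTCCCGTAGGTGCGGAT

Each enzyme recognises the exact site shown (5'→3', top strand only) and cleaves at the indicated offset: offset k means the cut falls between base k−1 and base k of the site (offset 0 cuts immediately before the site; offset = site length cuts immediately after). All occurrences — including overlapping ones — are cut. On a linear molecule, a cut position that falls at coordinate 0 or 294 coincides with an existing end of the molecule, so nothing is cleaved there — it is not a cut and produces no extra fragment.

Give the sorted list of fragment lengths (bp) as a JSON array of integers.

Per-enzyme occurrences:
  SqiI CCGTA/2: at [1, 7, 44, 81, 123, 153, 187, 200, 210, 216, 223, 258, 280] ⇒ [3, 9, 46, 83, 125, 155, 189, 202, 212, 218, 225, 260, 282]
  HnxX TCGGG/0: at [12, 32, 38, 75, 88, 96, 104, 112, 136, 144, 159, 194, 239, 248, 267] ⇒ [12, 32, 38, 75, 88, 96, 104, 112, 136, 144, 159, 194, 239, 248, 267]

Pooled cuts: [3, 9, 12, 32, 38, 46, 75, 83, 88, 96, 104, 112, 125, 136, 144, 155, 159, 189, 194, 202, 212, 218, 225, 239, 248, 260, 267, 282]

Fragment lengths:
  [0,3): 3 bp
  [3,9): 6 bp
  [9,12): 3 bp
  [12,32): 20 bp
  [32,38): 6 bp
  [38,46): 8 bp
  [46,75): 29 bp
  [75,83): 8 bp
  [83,88): 5 bp
  [88,96): 8 bp
  [96,104): 8 bp
  [104,112): 8 bp
  [112,125): 13 bp
  [125,136): 11 bp
  [136,144): 8 bp
  [144,155): 11 bp
  [155,159): 4 bp
  [159,189): 30 bp
  [189,194): 5 bp
  [194,202): 8 bp
  [202,212): 10 bp
  [212,218): 6 bp
  [218,225): 7 bp
  [225,239): 14 bp
  [239,248): 9 bp
  [248,260): 12 bp
  [260,267): 7 bp
  [267,282): 15 bp
  [282,294): 12 bp

[3,3,4,5,5,6,6,6,7,7,8,8,8,8,8,8,8,9,10,11,11,12,12,13,14,15,20,29,30]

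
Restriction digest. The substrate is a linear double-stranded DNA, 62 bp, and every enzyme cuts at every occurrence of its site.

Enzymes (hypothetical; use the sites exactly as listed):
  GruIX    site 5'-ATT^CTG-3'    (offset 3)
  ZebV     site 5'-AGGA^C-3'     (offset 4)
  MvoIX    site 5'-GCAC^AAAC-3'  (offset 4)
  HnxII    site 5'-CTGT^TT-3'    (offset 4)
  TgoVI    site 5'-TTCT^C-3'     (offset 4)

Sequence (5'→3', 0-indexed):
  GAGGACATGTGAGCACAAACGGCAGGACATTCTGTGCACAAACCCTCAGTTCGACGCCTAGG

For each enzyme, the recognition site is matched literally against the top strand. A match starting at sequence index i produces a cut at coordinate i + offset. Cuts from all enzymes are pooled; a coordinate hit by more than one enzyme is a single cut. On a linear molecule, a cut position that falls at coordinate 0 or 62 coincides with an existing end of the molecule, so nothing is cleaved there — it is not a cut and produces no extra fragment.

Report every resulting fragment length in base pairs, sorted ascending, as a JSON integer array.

Per-enzyme occurrences:
  GruIX ATTCTG/3: at [28] ⇒ [31]
  ZebV AGGAC/4: at [1, 23] ⇒ [5, 27]
  MvoIX GCACAAAC/4: at [12, 35] ⇒ [16, 39]
  HnxII (CTGTTT, off=4): no sites
  TgoVI (TTCTC, off=4): no sites

All cut coordinates (distinct, sorted): [5, 16, 27, 31, 39]

Fragments:
  [0,5): 5 bp
  [5,16): 11 bp
  [16,27): 11 bp
  [27,31): 4 bp
  [31,39): 8 bp
  [39,62): 23 bp

[4,5,8,11,11,23]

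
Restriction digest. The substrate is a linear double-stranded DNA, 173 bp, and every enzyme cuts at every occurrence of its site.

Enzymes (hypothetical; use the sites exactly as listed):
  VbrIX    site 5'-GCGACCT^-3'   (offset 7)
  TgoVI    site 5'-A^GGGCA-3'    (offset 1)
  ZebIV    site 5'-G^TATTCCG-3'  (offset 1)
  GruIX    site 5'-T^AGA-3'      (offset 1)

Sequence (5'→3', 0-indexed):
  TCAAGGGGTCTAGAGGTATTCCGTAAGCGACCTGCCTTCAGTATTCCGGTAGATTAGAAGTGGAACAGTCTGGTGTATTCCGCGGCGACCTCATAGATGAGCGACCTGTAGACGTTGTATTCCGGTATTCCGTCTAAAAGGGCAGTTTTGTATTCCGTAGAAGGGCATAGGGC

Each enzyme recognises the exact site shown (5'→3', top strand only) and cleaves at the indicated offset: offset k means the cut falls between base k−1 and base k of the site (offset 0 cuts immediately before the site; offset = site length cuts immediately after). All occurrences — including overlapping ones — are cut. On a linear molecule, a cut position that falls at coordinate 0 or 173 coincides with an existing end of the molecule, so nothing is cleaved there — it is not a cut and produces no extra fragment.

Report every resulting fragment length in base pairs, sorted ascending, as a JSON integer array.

[2,3,4,5,5,8,8,8,8,9,11,11,11,13,14,16,17,20]

Site scan:
  VbrIX (GCGACCT, off=7): starts [26, 84, 100] → cuts [33, 91, 107]
  TgoVI (AGGGCA, off=1): starts [138, 161] → cuts [139, 162]
  ZebIV (GTATTCCG, off=1): starts [15, 40, 74, 116, 124, 149] → cuts [16, 41, 75, 117, 125, 150]
  GruIX (TAGA, off=1): starts [10, 49, 54, 93, 108, 157] → cuts [11, 50, 55, 94, 109, 158]

All cut coordinates (distinct, sorted): [11, 16, 33, 41, 50, 55, 75, 91, 94, 107, 109, 117, 125, 139, 150, 158, 162]

Fragment lengths:
  [0,11): 11 bp
  [11,16): 5 bp
  [16,33): 17 bp
  [33,41): 8 bp
  [41,50): 9 bp
  [50,55): 5 bp
  [55,75): 20 bp
  [75,91): 16 bp
  [91,94): 3 bp
  [94,107): 13 bp
  [107,109): 2 bp
  [109,117): 8 bp
  [117,125): 8 bp
  [125,139): 14 bp
  [139,150): 11 bp
  [150,158): 8 bp
  [158,162): 4 bp
  [162,173): 11 bp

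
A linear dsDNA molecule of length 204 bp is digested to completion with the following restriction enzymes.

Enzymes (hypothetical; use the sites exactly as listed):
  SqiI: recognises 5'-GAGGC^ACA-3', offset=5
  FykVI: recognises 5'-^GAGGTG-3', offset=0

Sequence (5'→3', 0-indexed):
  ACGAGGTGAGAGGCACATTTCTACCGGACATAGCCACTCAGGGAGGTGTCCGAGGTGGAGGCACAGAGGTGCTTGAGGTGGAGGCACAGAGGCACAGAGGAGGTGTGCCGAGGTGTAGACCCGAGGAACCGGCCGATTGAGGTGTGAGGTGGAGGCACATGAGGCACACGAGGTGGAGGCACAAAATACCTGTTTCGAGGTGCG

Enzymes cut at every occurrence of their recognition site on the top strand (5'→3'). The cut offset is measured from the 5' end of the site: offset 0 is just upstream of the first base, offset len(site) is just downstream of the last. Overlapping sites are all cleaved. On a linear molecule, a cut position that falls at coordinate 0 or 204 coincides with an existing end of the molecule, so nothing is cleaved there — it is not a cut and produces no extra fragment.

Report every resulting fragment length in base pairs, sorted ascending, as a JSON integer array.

[2,3,4,6,7,8,8,9,9,9,10,11,11,11,11,12,16,28,29]

Per-enzyme occurrences:
  SqiI GAGGCACA/5: at [9, 57, 80, 88, 151, 160, 175] ⇒ [14, 62, 85, 93, 156, 165, 180]
  FykVI GAGGTG/0: at [2, 42, 51, 65, 74, 99, 109, 138, 145, 169, 196] ⇒ [2, 42, 51, 65, 74, 99, 109, 138, 145, 169, 196]

Pooled cuts: [2, 14, 42, 51, 62, 65, 74, 85, 93, 99, 109, 138, 145, 156, 165, 169, 180, 196]

Fragment lengths:
  [0,2): 2 bp
  [2,14): 12 bp
  [14,42): 28 bp
  [42,51): 9 bp
  [51,62): 11 bp
  [62,65): 3 bp
  [65,74): 9 bp
  [74,85): 11 bp
  [85,93): 8 bp
  [93,99): 6 bp
  [99,109): 10 bp
  [109,138): 29 bp
  [138,145): 7 bp
  [145,156): 11 bp
  [156,165): 9 bp
  [165,169): 4 bp
  [169,180): 11 bp
  [180,196): 16 bp
  [196,204): 8 bp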